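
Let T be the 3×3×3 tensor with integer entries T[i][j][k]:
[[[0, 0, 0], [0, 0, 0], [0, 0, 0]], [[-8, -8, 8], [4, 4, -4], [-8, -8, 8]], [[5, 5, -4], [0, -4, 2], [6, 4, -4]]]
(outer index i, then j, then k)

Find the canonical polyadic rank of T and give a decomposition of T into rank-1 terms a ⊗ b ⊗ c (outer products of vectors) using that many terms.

Lower bound: the mode-2 unfolding of T (rows indexed by j, columns by (i,k) = (0,0), (0,1), (0,2), (1,0), (1,1), (1,2), (2,0), (2,1), (2,2)) is [[0, 0, 0, -8, -8, 8, 5, 5, -4], [0, 0, 0, 4, 4, -4, 0, -4, 2], [0, 0, 0, -8, -8, 8, 6, 4, -4]].
There the 3×3 minor on rows j ∈ {0, 1, 2}, columns (i,k) ∈ {(1,0), (2,0), (2,1)} is det [[-8, 5, 5], [4, 0, -4], [-8, 6, 4]] = 8 ≠ 0, so this unfolding has rank ≥ 3; CP rank is at least every unfolding rank, so rank(T) ≥ 3. (This is only a lower bound: in general the CP rank may exceed every unfolding rank, so we still need to exhibit 3 rank-1 terms summing to T.)
Upper bound: T is a sum of 3 rank-1 terms, T = [0, 0, 1] ⊗ [1, -2, 0] ⊗ [-1, 1, 0] + [0, 0, 1] ⊗ [1, 0, 1] ⊗ [2, 0, 0] + [0, 2, -1] ⊗ [2, -1, 2] ⊗ [-2, -2, 2] (written with every a and b primitive with positive leading entry and the scale carried by c; CP decompositions are not unique, and this one is verified by expanding entrywise), so rank(T) ≤ 3.
These bounds meet, so rank(T) = 3.

rank(T) = 3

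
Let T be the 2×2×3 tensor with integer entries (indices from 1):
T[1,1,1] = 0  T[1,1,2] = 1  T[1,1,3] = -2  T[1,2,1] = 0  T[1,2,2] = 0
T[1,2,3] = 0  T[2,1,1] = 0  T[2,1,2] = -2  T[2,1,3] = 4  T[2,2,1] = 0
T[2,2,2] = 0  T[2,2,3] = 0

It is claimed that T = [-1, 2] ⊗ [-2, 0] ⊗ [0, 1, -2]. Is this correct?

Reconstruct entry (1,1,2) from the claimed factors: Σₗ aₗ[1]bₗ[1]cₗ[2] = (-1)·(-2)·(1) = 2, but T[1,1,2] = 1. The claim is false.

No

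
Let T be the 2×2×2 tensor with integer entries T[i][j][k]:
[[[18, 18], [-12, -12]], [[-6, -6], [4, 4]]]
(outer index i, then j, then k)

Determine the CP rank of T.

1

Lower bound: T ≠ 0 (e.g. T[0,0,0] = 18), so rank(T) ≥ 1.
Upper bound: if T = a ⊗ b ⊗ c then every fibre of T is a multiple of the corresponding factor, so read the factors off the fibres through the nonzero entry T[0,0,0] = 18.
The mode-1 fibre T[:,0,0] = [18, -6] gives a = (3, -1) (primitive direction); the mode-2 fibre T[0,:,0] = [18, -12] gives b = (3, -2); then c[k] = T[0,0,k] / (a[0]·b[0]) = [18, 18] / 9 = (2, 2).
Expanding (3, -1) ⊗ (3, -2) ⊗ (2, 2) reproduces all 8 entries of T, so T = (3, -1) ⊗ (3, -2) ⊗ (2, 2) and rank(T) ≤ 1.
These bounds meet, so rank(T) = 1.
Check entry T[1,0,1] = -6: (-1)·(3)·(2) = -6.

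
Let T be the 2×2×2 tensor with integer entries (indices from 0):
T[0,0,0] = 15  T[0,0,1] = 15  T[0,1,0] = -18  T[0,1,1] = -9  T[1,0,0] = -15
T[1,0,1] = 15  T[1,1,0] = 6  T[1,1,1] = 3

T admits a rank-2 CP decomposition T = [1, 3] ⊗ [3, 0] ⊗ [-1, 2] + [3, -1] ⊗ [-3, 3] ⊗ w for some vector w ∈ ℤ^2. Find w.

w = [-2, -1]

Subtract the known terms from T to get the rank-1 residual R = [3, -1] ⊗ [-3, 3] ⊗ w, so R[i,j,k] = a[i]·b[j]·w[k]. Pick indices with nonzero a[0]·b[0] = (3)·(-3) = -9. Only the fibre through (0,0,·) is needed: R[0,0,:] = T[0,0,:] − Σₗ aₗ[0]bₗ[0]cₗ = [15, 15] − (1)·(3)·[-1, 2] = [18, 9]. Then w[k] = R[0,0,k] / -9 for each k, giving w = [18, 9] / -9 = [-2, -1].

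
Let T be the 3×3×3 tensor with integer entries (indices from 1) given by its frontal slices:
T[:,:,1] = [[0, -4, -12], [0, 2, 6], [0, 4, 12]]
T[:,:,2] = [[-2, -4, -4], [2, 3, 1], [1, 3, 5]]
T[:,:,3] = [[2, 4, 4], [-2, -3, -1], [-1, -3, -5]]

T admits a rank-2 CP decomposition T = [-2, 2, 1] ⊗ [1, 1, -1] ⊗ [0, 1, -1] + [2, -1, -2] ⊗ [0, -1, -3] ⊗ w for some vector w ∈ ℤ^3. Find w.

Subtract the known terms from T to get the rank-1 residual R = [2, -1, -2] ⊗ [0, -1, -3] ⊗ w, so R[i,j,k] = a[i]·b[j]·w[k]. Pick indices with nonzero a[1]·b[2] = (2)·(-1) = -2. Only the fibre through (1,2,·) is needed: R[1,2,:] = T[1,2,:] − Σₗ aₗ[1]bₗ[2]cₗ = [-4, -4, 4] − (-2)·(1)·[0, 1, -1] = [-4, -2, 2]. Then w[k] = R[1,2,k] / -2 for each k, giving w = [-4, -2, 2] / -2 = [2, 1, -1].

w = [2, 1, -1]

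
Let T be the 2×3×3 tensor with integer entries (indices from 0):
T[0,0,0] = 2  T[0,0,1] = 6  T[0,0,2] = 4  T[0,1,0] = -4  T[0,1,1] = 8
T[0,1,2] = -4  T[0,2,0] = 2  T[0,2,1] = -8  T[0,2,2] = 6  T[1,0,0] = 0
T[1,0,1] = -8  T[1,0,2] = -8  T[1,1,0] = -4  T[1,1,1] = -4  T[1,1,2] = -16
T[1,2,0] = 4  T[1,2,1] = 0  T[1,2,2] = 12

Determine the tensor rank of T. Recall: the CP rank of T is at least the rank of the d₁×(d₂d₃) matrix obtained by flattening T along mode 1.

3

Lower bound: the mode-2 unfolding of T (rows indexed by j, columns by (i,k) = (0,0), (0,1), (0,2), (1,0), (1,1), (1,2)) is [[2, 6, 4, 0, -8, -8], [-4, 8, -4, -4, -4, -16], [2, -8, 6, 4, 0, 12]].
There the 3×3 minor on rows j ∈ {0, 1, 2}, columns (i,k) ∈ {(0,0), (0,1), (0,2)} is det [[2, 6, 4], [-4, 8, -4], [2, -8, 6]] = 192 ≠ 0, so this unfolding has rank ≥ 3; CP rank is at least every unfolding rank, so rank(T) ≥ 3. (This is only a lower bound: in general the CP rank may exceed every unfolding rank, so we still need to exhibit 3 rank-1 terms summing to T.)
Upper bound: T is a sum of 3 rank-1 terms, T = [1, -2] ⊗ [2, 2, -1] ⊗ [0, 2, 2] + [1, 0] ⊗ [1, 0, -1] ⊗ [2, 2, 0] + [1, 1] ⊗ [0, 1, -1] ⊗ [-4, 4, -8] (one valid choice — decompositions are not unique — normalised so each a, b is primitive with positive first nonzero entry; check it by expanding all entries), so rank(T) ≤ 3.
These bounds meet, so rank(T) = 3.
Check entry T[0,1,2] = -4: (1)·(2)·(2) + (1)·(0)·(0) + (1)·(1)·(-8) = -4.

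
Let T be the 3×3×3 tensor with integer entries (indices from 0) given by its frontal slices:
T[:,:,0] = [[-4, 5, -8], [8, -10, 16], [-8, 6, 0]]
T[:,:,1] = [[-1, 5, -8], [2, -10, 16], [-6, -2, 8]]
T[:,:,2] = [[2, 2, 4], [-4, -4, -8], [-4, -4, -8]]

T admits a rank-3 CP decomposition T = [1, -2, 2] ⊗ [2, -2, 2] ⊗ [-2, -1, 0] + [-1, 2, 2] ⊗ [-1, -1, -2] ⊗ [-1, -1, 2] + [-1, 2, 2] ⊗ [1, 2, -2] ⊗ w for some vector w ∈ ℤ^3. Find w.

w = [-1, -2, 0]

Subtract the known terms from T to get the rank-1 residual R = [-1, 2, 2] ⊗ [1, 2, -2] ⊗ w, so R[i,j,k] = a[i]·b[j]·w[k]. Pick indices with nonzero a[0]·b[0] = (-1)·(1) = -1. Only the fibre through (0,0,·) is needed: R[0,0,:] = T[0,0,:] − Σₗ aₗ[0]bₗ[0]cₗ = [-4, -1, 2] − (1)·(2)·[-2, -1, 0] − (-1)·(-1)·[-1, -1, 2] = [1, 2, 0]. Then w[k] = R[0,0,k] / -1 for each k, giving w = [1, 2, 0] / -1 = [-1, -2, 0].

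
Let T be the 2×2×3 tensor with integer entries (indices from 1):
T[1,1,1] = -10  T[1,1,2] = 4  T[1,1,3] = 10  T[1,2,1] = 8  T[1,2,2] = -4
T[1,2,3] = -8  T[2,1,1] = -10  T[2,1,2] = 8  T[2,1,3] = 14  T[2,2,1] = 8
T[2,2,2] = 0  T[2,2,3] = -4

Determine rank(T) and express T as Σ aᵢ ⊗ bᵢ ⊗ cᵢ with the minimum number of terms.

Lower bound: the mode-3 unfolding of T (rows indexed by k, columns by (i,j) = (1,1), (1,2), (2,1), (2,2)) is [[-10, 8, -10, 8], [4, -4, 8, 0], [10, -8, 14, -4]].
There the 3×3 minor on rows k ∈ {1, 2, 3}, columns (i,j) ∈ {(1,1), (1,2), (2,1)} is det [[-10, 8, -10], [4, -4, 8], [10, -8, 14]] = 32 ≠ 0, so this unfolding has rank ≥ 3; CP rank is at least every unfolding rank, so rank(T) ≥ 3. (Unfolding ranks only ever bound the CP rank from below — rank(T) can be strictly larger than all of them — so the matching upper bound has to come from an explicit 3-term decomposition.)
Upper bound: T is a sum of 3 rank-1 terms, T = (0, 1) ⊗ (1, 1) ⊗ (0, 4, 4) + (1, 1) ⊗ (1, -1) ⊗ (-8, 4, 8) + (1, 1) ⊗ (1, 0) ⊗ (-2, 0, 2) (written with every a and b primitive with positive leading entry and the scale carried by c; CP decompositions are not unique, and this one is verified by expanding entrywise), so rank(T) ≤ 3.
These bounds meet, so rank(T) = 3.
Check entry T[1,2,2] = -4: (0)·(1)·(4) + (1)·(-1)·(4) + (1)·(0)·(0) = -4.

rank(T) = 3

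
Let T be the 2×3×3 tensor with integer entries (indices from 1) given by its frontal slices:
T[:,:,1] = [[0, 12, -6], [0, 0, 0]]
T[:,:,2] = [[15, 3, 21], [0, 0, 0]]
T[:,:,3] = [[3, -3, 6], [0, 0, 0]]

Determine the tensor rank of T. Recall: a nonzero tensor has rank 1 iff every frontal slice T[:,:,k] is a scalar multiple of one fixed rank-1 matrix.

Lower bound: in the mode-3 unfolding of T (rows indexed by k, columns by (i,j)) the 2×2 minor on rows k ∈ {1, 2}, columns (i,j) ∈ {(1,1), (1,2)} is det [[0, 12], [15, 3]] = -180 ≠ 0, so that unfolding has rank ≥ 2 and hence rank(T) ≥ 2 (CP rank is at least every unfolding rank, though it can be larger).
Upper bound: T[i,:,:] = a[i]·M for every slice, with a = [1, 0] and M = [[0, 15, 3], [12, 3, -3], [-6, 21, 6]] (rows j, columns k).
The rows of M satisfy (row 2) = 3·(row 1) − 2·(row 3), so splitting by rows, M = [1, 3, 0][0, 15, 3]ᵀ + [0, -2, 1][-6, 21, 6]ᵀ.
Hence T = [1, 0] ∘ [1, 3, 0] ∘ [0, 15, 3] + [1, 0] ∘ [0, -2, 1] ∘ [-6, 21, 6], so rank(T) ≤ 2.
These bounds meet, so rank(T) = 2.

2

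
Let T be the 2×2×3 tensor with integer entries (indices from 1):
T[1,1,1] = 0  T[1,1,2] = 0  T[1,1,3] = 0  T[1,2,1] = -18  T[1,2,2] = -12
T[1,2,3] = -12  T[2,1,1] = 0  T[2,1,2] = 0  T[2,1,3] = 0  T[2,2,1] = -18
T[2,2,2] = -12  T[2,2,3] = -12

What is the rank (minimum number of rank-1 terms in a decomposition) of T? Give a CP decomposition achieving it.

rank(T) = 1

Lower bound: T ≠ 0 (e.g. T[1,2,1] = -18), so rank(T) ≥ 1.
Upper bound: if T = a ∘ b ∘ c then every fibre of T is a multiple of the corresponding factor, so read the factors off the fibres through the nonzero entry T[1,2,1] = -18.
The mode-1 fibre T[:,2,1] = [-18, -18] gives a = [1, 1] (primitive direction); the mode-2 fibre T[1,:,1] = [0, -18] gives b = [0, 1]; then c[k] = T[1,2,k] / (a[1]·b[2]) = [-18, -12, -12] / 1 = [-18, -12, -12].
Expanding [1, 1] ∘ [0, 1] ∘ [-18, -12, -12] reproduces all 12 entries of T, so T = [1, 1] ∘ [0, 1] ∘ [-18, -12, -12] and rank(T) ≤ 1.
These bounds meet, so rank(T) = 1.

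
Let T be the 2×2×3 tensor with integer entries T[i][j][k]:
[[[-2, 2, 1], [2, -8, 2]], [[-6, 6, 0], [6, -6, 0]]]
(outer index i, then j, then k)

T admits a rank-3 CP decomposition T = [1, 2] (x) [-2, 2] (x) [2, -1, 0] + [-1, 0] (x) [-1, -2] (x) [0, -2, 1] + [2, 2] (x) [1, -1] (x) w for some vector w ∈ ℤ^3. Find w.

Subtract the known terms from T to get the rank-1 residual R = [2, 2] (x) [1, -1] (x) w, so R[i,j,k] = a[i]·b[j]·w[k]. Pick indices with nonzero a[0]·b[0] = (2)·(1) = 2. Only the fibre through (0,0,·) is needed: R[0,0,:] = T[0,0,:] − Σₗ aₗ[0]bₗ[0]cₗ = [-2, 2, 1] − (1)·(-2)·[2, -1, 0] − (-1)·(-1)·[0, -2, 1] = [2, 2, 0]. Then w[k] = R[0,0,k] / 2 for each k, giving w = [2, 2, 0] / 2 = [1, 1, 0].

w = [1, 1, 0]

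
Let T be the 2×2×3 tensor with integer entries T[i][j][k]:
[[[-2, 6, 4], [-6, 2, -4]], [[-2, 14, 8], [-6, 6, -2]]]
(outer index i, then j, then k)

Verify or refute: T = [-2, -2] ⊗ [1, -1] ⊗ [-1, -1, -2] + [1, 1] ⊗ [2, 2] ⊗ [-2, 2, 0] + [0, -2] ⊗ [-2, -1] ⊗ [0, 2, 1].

Reconstruct entrywise from the claimed factors. For example, T[1,1,2] = -2 and Σₗ aₗ[1]bₗ[1]cₗ[2] = (-2)·(-1)·(-2) + (1)·(2)·(0) + (-2)·(-1)·(1) = -2; checking all 12 entries, every one matches. The claim holds.

Yes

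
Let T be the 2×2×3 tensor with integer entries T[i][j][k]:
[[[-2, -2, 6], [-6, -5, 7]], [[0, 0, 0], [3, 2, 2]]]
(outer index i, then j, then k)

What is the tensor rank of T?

Lower bound: the mode-2 unfolding of T (rows indexed by j, columns by (i,k) = (0,0), (0,1), (0,2), (1,0), (1,1), (1,2)) is [[-2, -2, 6, 0, 0, 0], [-6, -5, 7, 3, 2, 2]].
There the 2×2 minor on rows j ∈ {0, 1}, columns (i,k) ∈ {(0,0), (0,1)} is det [[-2, -2], [-6, -5]] = -2 ≠ 0, so this unfolding has rank ≥ 2; CP rank is at least every unfolding rank, so rank(T) ≥ 2. (Unfolding ranks only ever bound the CP rank from below — rank(T) can be strictly larger than all of them — so the matching upper bound has to come from an explicit 2-term decomposition.)
Upper bound — finding two terms. Write S_k = T[:,:,k] for the frontal slices: S₀ = [[-2, -6], [0, 3]], S₁ = [[-2, -5], [0, 2]], S₂ = [[6, 7], [0, 2]].
If T = a₁ ⊗ b₁ ⊗ c₁ + a₂ ⊗ b₂ ⊗ c₂ then each S_k = c₁[k]·a₁b₁ᵀ + c₂[k]·a₂b₂ᵀ. S₀ and S₁ are linearly independent, so a₁b₁ᵀ and a₂b₂ᵀ must span the same plane of matrices: they are the rank-1 matrices of the form x·S₀ + y·S₁.
det(x·S₀ + y·S₁) is −6·x² − 10·xy − 4·y² = (-2)·(3·x + 2·y)(x + y), vanishing at (x:y) = (2:-3) and (1:-1).
M₁ = 2·S₀ − 3·S₁ = [[2, 3], [0, 0]] = (1, 0)(2, 3)ᵀ and M₂ = S₀ − S₁ = [[0, -1], [0, 1]] = −(1, -1)(0, 1)ᵀ, so take a₁ = (1, 0), b₁ = (2, 3), a₂ = (1, -1), b₂ = (0, 1).
Each slice is an integer combination of E₁ = a₁b₁ᵀ and E₂ = a₂b₂ᵀ: S₀ = −E₁ − 3·E₂, S₁ = −E₁ − 2·E₂, S₂ = 3·E₁ − 2·E₂; reading off coefficients, c₁ = (-1, -1, 3) and c₂ = (-3, -2, -2).
Hence T = (1, 0) ⊗ (2, 3) ⊗ (-1, -1, 3) + (1, -1) ⊗ (0, 1) ⊗ (-3, -2, -2), so rank(T) ≤ 2.
These bounds meet, so rank(T) = 2.
Check entry T[0,1,1] = -5: (1)·(3)·(-1) + (1)·(1)·(-2) = -5.

2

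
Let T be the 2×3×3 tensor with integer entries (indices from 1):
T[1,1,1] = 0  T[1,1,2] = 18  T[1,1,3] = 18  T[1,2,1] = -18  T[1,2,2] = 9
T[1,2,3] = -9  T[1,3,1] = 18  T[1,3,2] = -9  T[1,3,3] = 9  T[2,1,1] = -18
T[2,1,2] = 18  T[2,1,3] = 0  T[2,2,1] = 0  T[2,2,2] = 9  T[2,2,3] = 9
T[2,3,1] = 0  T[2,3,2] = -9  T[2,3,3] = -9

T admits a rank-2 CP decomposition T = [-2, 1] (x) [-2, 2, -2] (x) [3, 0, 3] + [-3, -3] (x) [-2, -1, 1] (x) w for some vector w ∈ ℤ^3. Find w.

w = [-2, 3, 1]

Subtract the known terms from T to get the rank-1 residual R = [-3, -3] (x) [-2, -1, 1] (x) w, so R[i,j,k] = a[i]·b[j]·w[k]. Pick indices with nonzero a[1]·b[1] = (-3)·(-2) = 6. Only the fibre through (1,1,·) is needed: R[1,1,:] = T[1,1,:] − Σₗ aₗ[1]bₗ[1]cₗ = [0, 18, 18] − (-2)·(-2)·[3, 0, 3] = [-12, 18, 6]. Then w[k] = R[1,1,k] / 6 for each k, giving w = [-12, 18, 6] / 6 = [-2, 3, 1].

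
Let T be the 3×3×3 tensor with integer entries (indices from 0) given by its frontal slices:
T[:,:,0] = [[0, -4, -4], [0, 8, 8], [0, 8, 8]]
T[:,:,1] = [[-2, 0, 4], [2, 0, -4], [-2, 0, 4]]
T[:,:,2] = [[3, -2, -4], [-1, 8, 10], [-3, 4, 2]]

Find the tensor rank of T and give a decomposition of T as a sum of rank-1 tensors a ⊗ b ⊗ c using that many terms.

rank(T) = 3

Lower bound: the mode-2 unfolding of T (rows indexed by j, columns by (i,k) = (0,0), (0,1), (0,2), (1,0), (1,1), (1,2), (2,0), (2,1), (2,2)) is [[0, -2, 3, 0, 2, -1, 0, -2, -3], [-4, 0, -2, 8, 0, 8, 8, 0, 4], [-4, 4, -4, 8, -4, 10, 8, 4, 2]].
There the 3×3 minor on rows j ∈ {0, 1, 2}, columns (i,k) ∈ {(0,0), (0,1), (0,2)} is det [[0, -2, 3], [-4, 0, -2], [-4, 4, -4]] = -32 ≠ 0, so this unfolding has rank ≥ 3; CP rank is at least every unfolding rank, so rank(T) ≥ 3. (This is only a lower bound: in general the CP rank may exceed every unfolding rank, so we still need to exhibit 3 rank-1 terms summing to T.)
Upper bound: T is a sum of 3 rank-1 terms, T = [1, -2, -2] ⊗ [0, 1, 1] ⊗ [-4, 0, -4] + [1, -1, 1] ⊗ [1, 0, -2] ⊗ [0, -2, 1] + [1, 0, -2] ⊗ [1, 1, 1] ⊗ [0, 0, 2] (one valid choice — decompositions are not unique — normalised so each a, b is primitive with positive first nonzero entry; check it by expanding all entries), so rank(T) ≤ 3.
These bounds meet, so rank(T) = 3.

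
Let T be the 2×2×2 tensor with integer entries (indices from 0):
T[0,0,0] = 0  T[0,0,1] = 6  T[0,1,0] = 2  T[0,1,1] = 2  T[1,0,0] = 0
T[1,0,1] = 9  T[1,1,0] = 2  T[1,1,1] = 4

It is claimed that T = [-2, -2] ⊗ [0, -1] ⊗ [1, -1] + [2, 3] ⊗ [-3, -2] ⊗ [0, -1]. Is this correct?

Reconstruct entrywise from the claimed factors. For example, T[0,1,1] = 2 and Σₗ aₗ[0]bₗ[1]cₗ[1] = (-2)·(-1)·(-1) + (2)·(-2)·(-1) = 2; checking all 8 entries, every one matches. The claim holds.

Yes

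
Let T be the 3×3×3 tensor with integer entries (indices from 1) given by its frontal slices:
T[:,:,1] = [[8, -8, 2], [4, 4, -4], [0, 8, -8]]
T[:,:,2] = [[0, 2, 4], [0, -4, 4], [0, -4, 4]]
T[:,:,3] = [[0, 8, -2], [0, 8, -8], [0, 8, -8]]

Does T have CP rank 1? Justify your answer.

The mode-3 unfolding of T (rows indexed by k, columns by (i,j) = (1,1), (1,2), (1,3), (2,1), (2,2), (2,3), (3,1), (3,2), (3,3)) is [[8, -8, 2, 4, 4, -4, 0, 8, -8], [0, 2, 4, 0, -4, 4, 0, -4, 4], [0, 8, -2, 0, 8, -8, 0, 8, -8]].
There the 3×3 minor on rows k ∈ {1, 2, 3}, columns (i,j) ∈ {(1,1), (1,2), (1,3)} is det [[8, -8, 2], [0, 2, 4], [0, 8, -2]] = -288 ≠ 0, so this unfolding has rank ≥ 3; CP rank is at least every unfolding rank, so rank(T) ≥ 3.
In particular rank(T) ≥ 3 > 1, so T is not rank-1.

No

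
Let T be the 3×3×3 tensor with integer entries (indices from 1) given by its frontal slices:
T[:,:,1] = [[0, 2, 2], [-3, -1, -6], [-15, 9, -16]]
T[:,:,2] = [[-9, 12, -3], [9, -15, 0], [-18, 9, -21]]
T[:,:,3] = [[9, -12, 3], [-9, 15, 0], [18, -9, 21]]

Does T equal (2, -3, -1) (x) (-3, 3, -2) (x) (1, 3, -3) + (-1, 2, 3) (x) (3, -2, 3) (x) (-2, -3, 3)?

Reconstruct entrywise from the claimed factors. For example, T[1,3,1] = 2 and Σₗ aₗ[1]bₗ[3]cₗ[1] = (2)·(-2)·(1) + (-1)·(3)·(-2) = 2; checking all 27 entries, every one matches. The claim holds.

Yes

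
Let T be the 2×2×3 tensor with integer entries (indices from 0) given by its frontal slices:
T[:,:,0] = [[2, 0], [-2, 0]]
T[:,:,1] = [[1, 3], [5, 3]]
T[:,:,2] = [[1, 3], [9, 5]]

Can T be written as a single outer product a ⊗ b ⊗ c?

The mode-3 unfolding of T (rows indexed by k, columns by (i,j) = (0,0), (0,1), (1,0), (1,1)) is [[2, 0, -2, 0], [1, 3, 5, 3], [1, 3, 9, 5]].
There the 3×3 minor on rows k ∈ {0, 1, 2}, columns (i,j) ∈ {(0,0), (0,1), (1,0)} is det [[2, 0, -2], [1, 3, 5], [1, 3, 9]] = 24 ≠ 0, so this unfolding has rank ≥ 3; CP rank is at least every unfolding rank, so rank(T) ≥ 3.
In particular rank(T) ≥ 3 > 1, so T is not rank-1.

No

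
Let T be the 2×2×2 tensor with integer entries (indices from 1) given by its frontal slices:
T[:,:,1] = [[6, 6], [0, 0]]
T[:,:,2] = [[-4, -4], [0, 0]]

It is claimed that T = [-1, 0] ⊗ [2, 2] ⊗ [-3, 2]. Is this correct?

Yes

Reconstruct entrywise from the claimed factors. For example, T[2,2,2] = 0 and Σₗ aₗ[2]bₗ[2]cₗ[2] = (0)·(2)·(2) = 0; checking all 8 entries, every one matches. The claim holds.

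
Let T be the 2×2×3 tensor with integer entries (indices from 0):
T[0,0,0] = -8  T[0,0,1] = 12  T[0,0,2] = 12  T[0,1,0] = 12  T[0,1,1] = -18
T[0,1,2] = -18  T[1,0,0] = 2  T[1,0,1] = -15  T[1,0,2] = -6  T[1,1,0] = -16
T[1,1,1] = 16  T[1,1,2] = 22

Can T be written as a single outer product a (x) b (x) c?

No

The mode-3 unfolding of T (rows indexed by k, columns by (i,j) = (0,0), (0,1), (1,0), (1,1)) is [[-8, 12, 2, -16], [12, -18, -15, 16], [12, -18, -6, 22]].
There the 2×2 minor on rows k ∈ {0, 1}, columns (i,j) ∈ {(0,0), (1,0)} is det [[-8, 2], [12, -15]] = 96 ≠ 0, so this unfolding has rank ≥ 2; CP rank is at least every unfolding rank, so rank(T) ≥ 2.
In particular rank(T) ≥ 2 > 1, so T is not rank-1.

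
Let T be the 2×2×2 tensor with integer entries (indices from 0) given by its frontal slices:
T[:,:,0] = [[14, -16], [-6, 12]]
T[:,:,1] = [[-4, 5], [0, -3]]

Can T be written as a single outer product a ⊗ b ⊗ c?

The mode-1 unfolding of T (rows indexed by i, columns by (j,k) = (0,0), (0,1), (1,0), (1,1)) is [[14, -4, -16, 5], [-6, 0, 12, -3]].
There the 2×2 minor on rows i ∈ {0, 1}, columns (j,k) ∈ {(0,0), (0,1)} is det [[14, -4], [-6, 0]] = -24 ≠ 0, so this unfolding has rank ≥ 2; CP rank is at least every unfolding rank, so rank(T) ≥ 2.
In particular rank(T) ≥ 2 > 1, so T is not rank-1.

No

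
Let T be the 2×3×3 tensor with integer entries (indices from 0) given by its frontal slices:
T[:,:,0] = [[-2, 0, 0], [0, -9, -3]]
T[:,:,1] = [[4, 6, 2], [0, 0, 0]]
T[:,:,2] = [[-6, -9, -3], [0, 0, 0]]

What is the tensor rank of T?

2

Lower bound: the mode-1 unfolding of T (rows indexed by i, columns by (j,k) = (0,0), (0,1), (0,2), (1,0), (1,1), (1,2), (2,0), (2,1), (2,2)) is [[-2, 4, -6, 0, 6, -9, 0, 2, -3], [0, 0, 0, -9, 0, 0, -3, 0, 0]].
There the 2×2 minor on rows i ∈ {0, 1}, columns (j,k) ∈ {(0,0), (1,0)} is det [[-2, 0], [0, -9]] = 18 ≠ 0, so this unfolding has rank ≥ 2; CP rank is at least every unfolding rank, so rank(T) ≥ 2. (Flattening ranks never certify an upper bound on CP rank; for that we must actually write T with 2 rank-1 terms.)
Upper bound — finding two terms. Write S_k = T[:,:,k] for the frontal slices: S₀ = [[-2, 0, 0], [0, -9, -3]], S₁ = [[4, 6, 2], [0, 0, 0]], S₂ = [[-6, -9, -3], [0, 0, 0]].
If T = a₁ ⊗ b₁ ⊗ c₁ + a₂ ⊗ b₂ ⊗ c₂ then each S_k = c₁[k]·a₁b₁ᵀ + c₂[k]·a₂b₂ᵀ. S₀ and S₁ are linearly independent, so a₁b₁ᵀ and a₂b₂ᵀ must span the same plane of matrices: they are the rank-1 matrices of the form x·S₀ + y·S₁.
The 2×2 minor of x·S₀ + y·S₁ on rows {0,1}, columns {0,1} is 18·x² − 36·xy = 18·(x − 2·y)(x), vanishing at (x:y) = (2:1) and (0:1).
M₁ = 2·S₀ + S₁ = [[0, 6, 2], [0, -18, -6]] = 2·(1, -3)(0, 3, 1)ᵀ and M₂ = S₁ = [[4, 6, 2], [0, 0, 0]] = 2·(1, 0)(2, 3, 1)ᵀ, so take a₁ = (1, -3), b₁ = (0, 3, 1), a₂ = (1, 0), b₂ = (2, 3, 1).
Each slice is an integer combination of E₁ = a₁b₁ᵀ and E₂ = a₂b₂ᵀ: S₀ = E₁ − E₂, S₁ = 2·E₂, S₂ = −3·E₂; reading off coefficients, c₁ = (1, 0, 0) and c₂ = (-1, 2, -3).
Hence T = (1, -3) ⊗ (0, 3, 1) ⊗ (1, 0, 0) + (1, 0) ⊗ (2, 3, 1) ⊗ (-1, 2, -3), so rank(T) ≤ 2.
These bounds meet, so rank(T) = 2.
Check entry T[1,1,1] = 0: (-3)·(3)·(0) + (0)·(3)·(2) = 0.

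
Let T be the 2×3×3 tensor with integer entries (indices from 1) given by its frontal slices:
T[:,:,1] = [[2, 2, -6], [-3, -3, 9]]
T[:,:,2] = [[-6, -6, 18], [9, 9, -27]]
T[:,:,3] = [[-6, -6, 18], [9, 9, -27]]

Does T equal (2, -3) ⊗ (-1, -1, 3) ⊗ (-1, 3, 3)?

Yes

Reconstruct entrywise from the claimed factors. For example, T[2,1,1] = -3 and Σₗ aₗ[2]bₗ[1]cₗ[1] = (-3)·(-1)·(-1) = -3; checking all 18 entries, every one matches. The claim holds.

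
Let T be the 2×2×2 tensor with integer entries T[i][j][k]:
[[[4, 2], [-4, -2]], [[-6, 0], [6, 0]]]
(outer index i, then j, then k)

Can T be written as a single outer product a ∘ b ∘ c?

No

The mode-3 unfolding of T (rows indexed by k, columns by (i,j) = (0,0), (0,1), (1,0), (1,1)) is [[4, -4, -6, 6], [2, -2, 0, 0]].
There the 2×2 minor on rows k ∈ {0, 1}, columns (i,j) ∈ {(0,0), (1,0)} is det [[4, -6], [2, 0]] = 12 ≠ 0, so this unfolding has rank ≥ 2; CP rank is at least every unfolding rank, so rank(T) ≥ 2.
In particular rank(T) ≥ 2 > 1, so T is not rank-1.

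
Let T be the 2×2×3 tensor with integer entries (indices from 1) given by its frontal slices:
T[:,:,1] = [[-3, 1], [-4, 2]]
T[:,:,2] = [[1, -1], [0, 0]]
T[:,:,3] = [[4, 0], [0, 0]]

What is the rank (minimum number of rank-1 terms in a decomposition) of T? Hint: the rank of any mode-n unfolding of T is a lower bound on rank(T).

3

Lower bound: the mode-3 unfolding of T (rows indexed by k, columns by (i,j) = (1,1), (1,2), (2,1), (2,2)) is [[-3, 1, -4, 2], [1, -1, 0, 0], [4, 0, 0, 0]].
There the 3×3 minor on rows k ∈ {1, 2, 3}, columns (i,j) ∈ {(1,1), (1,2), (2,1)} is det [[-3, 1, -4], [1, -1, 0], [4, 0, 0]] = -16 ≠ 0, so this unfolding has rank ≥ 3; CP rank is at least every unfolding rank, so rank(T) ≥ 3. (Flattening ranks never certify an upper bound on CP rank; for that we must actually write T with 3 rank-1 terms.)
Upper bound: T is a sum of 3 rank-1 terms, T = (0, 1) ⊗ (2, -1) ⊗ (-2, 0, 0) + (1, 0) ⊗ (1, -1) ⊗ (-2, 1, 2) + (1, 0) ⊗ (1, 1) ⊗ (-1, 0, 2) (written with every a and b primitive with positive leading entry and the scale carried by c; CP decompositions are not unique, and this one is verified by expanding entrywise), so rank(T) ≤ 3.
These bounds meet, so rank(T) = 3.
Check entry T[1,1,3] = 4: (0)·(2)·(0) + (1)·(1)·(2) + (1)·(1)·(2) = 4.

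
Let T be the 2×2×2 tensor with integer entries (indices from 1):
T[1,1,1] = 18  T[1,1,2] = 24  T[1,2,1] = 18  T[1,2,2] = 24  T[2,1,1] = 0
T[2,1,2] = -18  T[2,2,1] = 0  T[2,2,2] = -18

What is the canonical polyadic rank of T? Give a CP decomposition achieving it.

rank(T) = 2

Lower bound: the mode-3 unfolding of T (rows indexed by k, columns by (i,j) = (1,1), (1,2), (2,1), (2,2)) is [[18, 18, 0, 0], [24, 24, -18, -18]].
There the 2×2 minor on rows k ∈ {1, 2}, columns (i,j) ∈ {(1,1), (2,1)} is det [[18, 0], [24, -18]] = -324 ≠ 0, so this unfolding has rank ≥ 2; CP rank is at least every unfolding rank, so rank(T) ≥ 2. (Unfolding ranks only ever bound the CP rank from below — rank(T) can be strictly larger than all of them — so the matching upper bound has to come from an explicit 2-term decomposition.)
Upper bound — finding two terms. Every mode-2 slice of T is a multiple of one matrix: T[:,j,:] = b[j]·M with b = (1, 1) and M = [[18, 24], [0, -18]] (rows indexed by i, columns by k). So it suffices to write M as a sum of two rank-1 matrices.
Splitting M by its rows (i = 1, 2), M = (1, 0)(18, 24)ᵀ + (0, 1)(0, -18)ᵀ.
Hence T = (1, 0) (x) (1, 1) (x) (18, 24) + (0, 1) (x) (1, 1) (x) (0, -18), so rank(T) ≤ 2.
These bounds meet, so rank(T) = 2.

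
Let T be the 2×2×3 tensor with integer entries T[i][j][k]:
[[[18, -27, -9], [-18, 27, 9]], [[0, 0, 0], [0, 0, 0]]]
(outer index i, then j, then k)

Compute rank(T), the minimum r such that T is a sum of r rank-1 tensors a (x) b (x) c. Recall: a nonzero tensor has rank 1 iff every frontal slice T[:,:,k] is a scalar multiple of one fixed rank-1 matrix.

1

Lower bound: T ≠ 0 (e.g. T[0,0,0] = 18), so rank(T) ≥ 1.
Upper bound: the mode-1 fibre T[:,0,0] = [18, 0] gives a = [1, 0] (primitive direction); the mode-2 fibre T[0,:,0] = [18, -18] gives b = [1, -1]; then c[k] = T[0,0,k] / (a[0]·b[0]) = [18, -27, -9] / 1 = [18, -27, -9].
Expanding [1, 0] (x) [1, -1] (x) [18, -27, -9] reproduces all 12 entries of T, so T = [1, 0] (x) [1, -1] (x) [18, -27, -9] and rank(T) ≤ 1.
These bounds meet, so rank(T) = 1.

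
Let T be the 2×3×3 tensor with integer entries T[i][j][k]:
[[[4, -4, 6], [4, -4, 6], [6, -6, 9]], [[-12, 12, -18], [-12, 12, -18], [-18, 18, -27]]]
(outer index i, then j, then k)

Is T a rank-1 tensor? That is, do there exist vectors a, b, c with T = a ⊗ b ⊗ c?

The mode-1 fibre T[:,0,0] = [4, -12] gives a = (1, -3) (primitive direction); the mode-2 fibre T[0,:,0] = [4, 4, 6] gives b = (2, 2, 3); then c[k] = T[0,0,k] / (a[0]·b[0]) = [4, -4, 6] / 2 = (2, -2, 3).
Expanding (1, -3) ⊗ (2, 2, 3) ⊗ (2, -2, 3) reproduces all 18 entries of T, so T = (1, -3) ⊗ (2, 2, 3) ⊗ (2, -2, 3) and rank(T) ≤ 1.
Equivalently every frontal slice T[:,:,k] is c[k] times the rank-1 matrix (1, -3) ⊗ (2, 2, 3). So T has rank 1 (it is nonzero).

Yes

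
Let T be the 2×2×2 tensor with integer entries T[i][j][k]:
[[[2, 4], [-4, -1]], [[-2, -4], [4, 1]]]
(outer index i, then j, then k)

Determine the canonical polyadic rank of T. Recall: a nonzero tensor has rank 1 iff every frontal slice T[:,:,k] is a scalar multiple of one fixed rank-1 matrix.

2

Lower bound: the mode-2 unfolding of T (rows indexed by j, columns by (i,k) = (0,0), (0,1), (1,0), (1,1)) is [[2, 4, -2, -4], [-4, -1, 4, 1]].
There the 2×2 minor on rows j ∈ {0, 1}, columns (i,k) ∈ {(0,0), (0,1)} is det [[2, 4], [-4, -1]] = 14 ≠ 0, so this unfolding has rank ≥ 2; CP rank is at least every unfolding rank, so rank(T) ≥ 2. (Flattening ranks never certify an upper bound on CP rank; for that we must actually write T with 2 rank-1 terms.)
Upper bound — finding two terms. Every mode-1 slice of T is a multiple of one matrix: T[i,:,:] = a[i]·M with a = [1, -1] and M = [[2, 4], [-4, -1]] (rows indexed by j, columns by k). So it suffices to write M as a sum of two rank-1 matrices.
Splitting M by its rows (j = 0, 1), M = [1, 0][2, 4]ᵀ + [0, 1][-4, -1]ᵀ.
Hence T = [1, -1] ⊗ [1, 0] ⊗ [2, 4] + [1, -1] ⊗ [0, 1] ⊗ [-4, -1], so rank(T) ≤ 2.
These bounds meet, so rank(T) = 2.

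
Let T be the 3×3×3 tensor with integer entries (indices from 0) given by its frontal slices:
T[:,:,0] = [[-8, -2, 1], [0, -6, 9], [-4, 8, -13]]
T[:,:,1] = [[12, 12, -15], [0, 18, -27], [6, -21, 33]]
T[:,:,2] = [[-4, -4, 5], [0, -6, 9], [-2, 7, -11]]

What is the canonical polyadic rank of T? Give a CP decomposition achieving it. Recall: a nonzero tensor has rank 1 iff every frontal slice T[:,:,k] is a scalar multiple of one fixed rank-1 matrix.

rank(T) = 2

Lower bound: the mode-3 unfolding of T (rows indexed by k, columns by (i,j) = (0,0), (0,1), (0,2), (1,0), (1,1), (1,2), (2,0), (2,1), (2,2)) is [[-8, -2, 1, 0, -6, 9, -4, 8, -13], [12, 12, -15, 0, 18, -27, 6, -21, 33], [-4, -4, 5, 0, -6, 9, -2, 7, -11]].
There the 2×2 minor on rows k ∈ {0, 1}, columns (i,j) ∈ {(0,0), (0,1)} is det [[-8, -2], [12, 12]] = -72 ≠ 0, so this unfolding has rank ≥ 2; CP rank is at least every unfolding rank, so rank(T) ≥ 2. (This is only a lower bound: in general the CP rank may exceed every unfolding rank, so we still need to exhibit 2 rank-1 terms summing to T.)
Upper bound — finding two terms. Write S_k = T[:,:,k] for the frontal slices: S₀ = [[-8, -2, 1], [0, -6, 9], [-4, 8, -13]], S₁ = [[12, 12, -15], [0, 18, -27], [6, -21, 33]], S₂ = [[-4, -4, 5], [0, -6, 9], [-2, 7, -11]].
If T = a₁ ⊗ b₁ ⊗ c₁ + a₂ ⊗ b₂ ⊗ c₂ then each S_k = c₁[k]·a₁b₁ᵀ + c₂[k]·a₂b₂ᵀ. S₀ and S₁ are linearly independent, so a₁b₁ᵀ and a₂b₂ᵀ must span the same plane of matrices: they are the rank-1 matrices of the form x·S₀ + y·S₁.
The 2×2 minor of x·S₀ + y·S₁ on rows {0,1}, columns {0,1} is 48·x² − 216·xy + 216·y² = 24·(2·x − 3·y)(x − 3·y), vanishing at (x:y) = (3:2) and (3:1).
M₁ = 3·S₀ + 2·S₁ = [[0, 18, -27], [0, 18, -27], [0, -18, 27]] = 9·[1, 1, -1][0, 2, -3]ᵀ and M₂ = 3·S₀ + S₁ = [[-12, 6, -12], [0, 0, 0], [-6, 3, -6]] = (-3)·[2, 0, 1][2, -1, 2]ᵀ, so take a₁ = [1, 1, -1], b₁ = [0, 2, -3], a₂ = [2, 0, 1], b₂ = [2, -1, 2].
Each slice is an integer combination of E₁ = a₁b₁ᵀ and E₂ = a₂b₂ᵀ: S₀ = −3·E₁ − 2·E₂, S₁ = 9·E₁ + 3·E₂, S₂ = −3·E₁ − E₂; reading off coefficients, c₁ = [-3, 9, -3] and c₂ = [-2, 3, -1].
Hence T = [1, 1, -1] ⊗ [0, 2, -3] ⊗ [-3, 9, -3] + [2, 0, 1] ⊗ [2, -1, 2] ⊗ [-2, 3, -1], so rank(T) ≤ 2.
These bounds meet, so rank(T) = 2.
Check entry T[2,0,2] = -2: (-1)·(0)·(-3) + (1)·(2)·(-1) = -2.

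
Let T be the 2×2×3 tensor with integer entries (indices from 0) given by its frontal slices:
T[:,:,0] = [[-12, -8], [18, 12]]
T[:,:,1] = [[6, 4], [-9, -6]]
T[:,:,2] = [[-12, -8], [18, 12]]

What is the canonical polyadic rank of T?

1

Lower bound: T ≠ 0 (e.g. T[0,0,0] = -12), so rank(T) ≥ 1.
Upper bound: if T = a ⊗ b ⊗ c then every fibre of T is a multiple of the corresponding factor, so read the factors off the fibres through the nonzero entry T[0,0,0] = -12.
The mode-1 fibre T[:,0,0] = [-12, 18] gives a = [2, -3] (primitive direction); the mode-2 fibre T[0,:,0] = [-12, -8] gives b = [3, 2]; then c[k] = T[0,0,k] / (a[0]·b[0]) = [-12, 6, -12] / 6 = [-2, 1, -2].
Expanding [2, -3] ⊗ [3, 2] ⊗ [-2, 1, -2] reproduces all 12 entries of T, so T = [2, -3] ⊗ [3, 2] ⊗ [-2, 1, -2] and rank(T) ≤ 1.
These bounds meet, so rank(T) = 1.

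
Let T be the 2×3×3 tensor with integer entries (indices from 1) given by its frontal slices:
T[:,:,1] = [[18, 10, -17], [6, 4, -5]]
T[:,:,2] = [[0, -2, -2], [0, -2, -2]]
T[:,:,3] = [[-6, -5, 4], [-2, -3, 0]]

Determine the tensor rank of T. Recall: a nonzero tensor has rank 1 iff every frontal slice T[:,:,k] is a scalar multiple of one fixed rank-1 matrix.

2

Lower bound: the mode-2 unfolding of T (rows indexed by j, columns by (i,k) = (1,1), (1,2), (1,3), (2,1), (2,2), (2,3)) is [[18, 0, -6, 6, 0, -2], [10, -2, -5, 4, -2, -3], [-17, -2, 4, -5, -2, 0]].
There the 2×2 minor on rows j ∈ {1, 2}, columns (i,k) ∈ {(1,1), (1,2)} is det [[18, 0], [10, -2]] = -36 ≠ 0, so this unfolding has rank ≥ 2; CP rank is at least every unfolding rank, so rank(T) ≥ 2. (Flattening ranks never certify an upper bound on CP rank; for that we must actually write T with 2 rank-1 terms.)
Upper bound — finding two terms. Write S_k = T[:,:,k] for the frontal slices: S₁ = [[18, 10, -17], [6, 4, -5]], S₂ = [[0, -2, -2], [0, -2, -2]], S₃ = [[-6, -5, 4], [-2, -3, 0]].
If T = a₁ ⊗ b₁ ⊗ c₁ + a₂ ⊗ b₂ ⊗ c₂ then each S_k = c₁[k]·a₁b₁ᵀ + c₂[k]·a₂b₂ᵀ. S₁ and S₂ are linearly independent, so a₁b₁ᵀ and a₂b₂ᵀ must span the same plane of matrices: they are the rank-1 matrices of the form x·S₁ + y·S₂.
The 2×2 minor of x·S₁ + y·S₂ on rows {1,2}, columns {1,2} is 12·x² − 24·xy = 12·(x − 2·y)(x), vanishing at (x:y) = (2:1) and (0:1).
M₁ = 2·S₁ + S₂ = [[36, 18, -36], [12, 6, -12]] = 6·[3, 1][2, 1, -2]ᵀ and M₂ = S₂ = [[0, -2, -2], [0, -2, -2]] = (-2)·[1, 1][0, 1, 1]ᵀ, so take a₁ = [3, 1], b₁ = [2, 1, -2], a₂ = [1, 1], b₂ = [0, 1, 1].
Each slice is an integer combination of E₁ = a₁b₁ᵀ and E₂ = a₂b₂ᵀ: S₁ = 3·E₁ + E₂, S₂ = −2·E₂, S₃ = −E₁ − 2·E₂; reading off coefficients, c₁ = [3, 0, -1] and c₂ = [1, -2, -2].
Hence T = [3, 1] ⊗ [2, 1, -2] ⊗ [3, 0, -1] + [1, 1] ⊗ [0, 1, 1] ⊗ [1, -2, -2], so rank(T) ≤ 2.
These bounds meet, so rank(T) = 2.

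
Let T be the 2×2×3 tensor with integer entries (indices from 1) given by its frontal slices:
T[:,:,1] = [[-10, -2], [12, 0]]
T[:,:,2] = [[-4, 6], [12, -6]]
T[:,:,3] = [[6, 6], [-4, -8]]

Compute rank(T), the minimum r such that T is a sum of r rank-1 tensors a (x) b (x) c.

3

Lower bound: in the mode-3 unfolding of T (rows indexed by k, columns by (i,j)) the 3×3 minor on rows k ∈ {1, 2, 3}, columns (i,j) ∈ {(1,1), (1,2), (2,1)} is det [[-10, -2, 12], [-4, 6, 12], [6, 6, -4]] = 128 ≠ 0, so that unfolding has rank ≥ 3 and hence rank(T) ≥ 3 (CP rank is at least every unfolding rank, though it can be larger).
Upper bound: T is a sum of 3 rank-1 terms, T = [1, -2] (x) [1, -1] (x) [-2, -4, -2] + [1, -1] (x) [2, 1] (x) [-4, -2, 4] + [1, 0] (x) [1, 1] (x) [0, 4, 0] (written with every a and b primitive with positive leading entry and the scale carried by c; CP decompositions are not unique, and this one is verified by expanding entrywise), so rank(T) ≤ 3.
These bounds meet, so rank(T) = 3.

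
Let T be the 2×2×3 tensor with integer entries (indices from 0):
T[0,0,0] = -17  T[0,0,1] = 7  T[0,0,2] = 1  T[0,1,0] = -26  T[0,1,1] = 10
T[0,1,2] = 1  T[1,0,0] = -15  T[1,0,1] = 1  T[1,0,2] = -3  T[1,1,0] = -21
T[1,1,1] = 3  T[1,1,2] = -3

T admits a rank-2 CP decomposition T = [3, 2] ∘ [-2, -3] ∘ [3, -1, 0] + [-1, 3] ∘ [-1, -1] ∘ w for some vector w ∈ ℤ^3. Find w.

w = [1, 1, 1]

Subtract the known terms from T to get the rank-1 residual R = [-1, 3] ∘ [-1, -1] ∘ w, so R[i,j,k] = a[i]·b[j]·w[k]. Pick indices with nonzero a[0]·b[0] = (-1)·(-1) = 1. Only the fibre through (0,0,·) is needed: R[0,0,:] = T[0,0,:] − Σₗ aₗ[0]bₗ[0]cₗ = [-17, 7, 1] − (3)·(-2)·[3, -1, 0] = [1, 1, 1]. Then w[k] = R[0,0,k] / 1 for each k, giving w = [1, 1, 1] / 1 = [1, 1, 1].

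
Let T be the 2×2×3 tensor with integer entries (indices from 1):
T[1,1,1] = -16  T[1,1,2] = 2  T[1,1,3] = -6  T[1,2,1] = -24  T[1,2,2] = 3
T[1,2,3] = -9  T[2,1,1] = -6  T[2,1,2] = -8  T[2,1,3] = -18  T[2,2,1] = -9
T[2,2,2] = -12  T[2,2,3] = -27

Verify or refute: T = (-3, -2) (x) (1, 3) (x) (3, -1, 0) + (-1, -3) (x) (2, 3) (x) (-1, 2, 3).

No

Reconstruct entry (1,1,1) from the claimed factors: Σₗ aₗ[1]bₗ[1]cₗ[1] = (-3)·(1)·(3) + (-1)·(2)·(-1) = -7, but T[1,1,1] = -16. The claim is false.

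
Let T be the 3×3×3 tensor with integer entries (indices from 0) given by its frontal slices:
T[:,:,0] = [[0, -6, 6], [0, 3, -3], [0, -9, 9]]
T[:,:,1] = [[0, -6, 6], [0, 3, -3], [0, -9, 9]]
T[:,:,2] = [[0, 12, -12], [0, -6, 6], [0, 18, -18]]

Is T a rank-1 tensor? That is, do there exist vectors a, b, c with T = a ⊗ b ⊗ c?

Yes

If T = a ⊗ b ⊗ c then every fibre of T is a multiple of the corresponding factor, so read the factors off the fibres through the nonzero entry T[0,1,0] = -6.
The mode-1 fibre T[:,1,0] = [-6, 3, -9] gives a = [2, -1, 3] (primitive direction); the mode-2 fibre T[0,:,0] = [0, -6, 6] gives b = [0, 1, -1]; then c[k] = T[0,1,k] / (a[0]·b[1]) = [-6, -6, 12] / 2 = [-3, -3, 6].
Expanding [2, -1, 3] ⊗ [0, 1, -1] ⊗ [-3, -3, 6] reproduces all 27 entries of T, so T = [2, -1, 3] ⊗ [0, 1, -1] ⊗ [-3, -3, 6] and rank(T) ≤ 1.
Equivalently every frontal slice T[:,:,k] is c[k] times the rank-1 matrix [2, -1, 3] ⊗ [0, 1, -1]. So T has rank 1 (it is nonzero).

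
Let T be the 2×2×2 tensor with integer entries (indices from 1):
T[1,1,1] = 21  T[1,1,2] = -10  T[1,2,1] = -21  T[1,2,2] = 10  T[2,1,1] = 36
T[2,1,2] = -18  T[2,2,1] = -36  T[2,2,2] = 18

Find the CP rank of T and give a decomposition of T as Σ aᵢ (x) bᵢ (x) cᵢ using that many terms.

Lower bound: in the mode-1 unfolding of T (rows indexed by i, columns by (j,k)) the 2×2 minor on rows i ∈ {1, 2}, columns (j,k) ∈ {(1,1), (1,2)} is det [[21, -10], [36, -18]] = -18 ≠ 0, so that unfolding has rank ≥ 2 and hence rank(T) ≥ 2 (CP rank is at least every unfolding rank, though it can be larger).
Upper bound: T[:,j,:] = b[j]·M for every slice, with b = (1, -1) and M = [[21, -10], [36, -18]] (rows i, columns k).
Splitting M by its rows (i = 1, 2), M = (1, 0)(21, -10)ᵀ + (0, 1)(36, -18)ᵀ.
Hence T = (1, 0) (x) (1, -1) (x) (21, -10) + (0, 1) (x) (1, -1) (x) (36, -18), so rank(T) ≤ 2.
These bounds meet, so rank(T) = 2.

rank(T) = 2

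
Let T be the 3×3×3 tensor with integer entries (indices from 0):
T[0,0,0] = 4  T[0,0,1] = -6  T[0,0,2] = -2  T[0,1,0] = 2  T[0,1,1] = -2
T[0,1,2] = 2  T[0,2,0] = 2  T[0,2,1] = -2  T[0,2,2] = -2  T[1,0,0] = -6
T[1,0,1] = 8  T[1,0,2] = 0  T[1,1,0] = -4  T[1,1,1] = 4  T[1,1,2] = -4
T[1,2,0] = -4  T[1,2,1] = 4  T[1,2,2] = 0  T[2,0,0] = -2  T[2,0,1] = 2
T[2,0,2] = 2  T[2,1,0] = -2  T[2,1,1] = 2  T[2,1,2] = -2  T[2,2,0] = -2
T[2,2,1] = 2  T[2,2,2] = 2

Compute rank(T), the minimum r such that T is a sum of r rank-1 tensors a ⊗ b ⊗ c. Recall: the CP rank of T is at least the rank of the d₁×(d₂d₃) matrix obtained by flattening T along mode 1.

Lower bound: the mode-1 unfolding of T (rows indexed by i, columns by (j,k) = (0,0), (0,1), (0,2), (1,0), (1,1), (1,2), (2,0), (2,1), (2,2)) is [[4, -6, -2, 2, -2, 2, 2, -2, -2], [-6, 8, 0, -4, 4, -4, -4, 4, 0], [-2, 2, 2, -2, 2, -2, -2, 2, 2]].
There the 3×3 minor on rows i ∈ {0, 1, 2}, columns (j,k) ∈ {(0,0), (0,1), (0,2)} is det [[4, -6, -2], [-6, 8, 0], [-2, 2, 2]] = -16 ≠ 0, so this unfolding has rank ≥ 3; CP rank is at least every unfolding rank, so rank(T) ≥ 3. (Flattening ranks never certify an upper bound on CP rank; for that we must actually write T with 3 rank-1 terms.)
Upper bound: T is a sum of 3 rank-1 terms, T = [1, -2, -1] ⊗ [1, 1, 1] ⊗ [2, -2, 2] + [1, -1, -1] ⊗ [1, 0, 1] ⊗ [0, 0, -4] + [1, -1, 0] ⊗ [1, 0, 0] ⊗ [2, -4, 0] (one valid choice — decompositions are not unique — normalised so each a, b is primitive with positive first nonzero entry; check it by expanding all entries), so rank(T) ≤ 3.
These bounds meet, so rank(T) = 3.

3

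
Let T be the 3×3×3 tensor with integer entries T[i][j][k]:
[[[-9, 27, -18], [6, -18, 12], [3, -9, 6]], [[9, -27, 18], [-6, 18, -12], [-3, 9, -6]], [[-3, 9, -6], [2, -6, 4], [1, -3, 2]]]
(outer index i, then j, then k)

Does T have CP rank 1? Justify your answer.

If T = a ⊗ b ⊗ c then every fibre of T is a multiple of the corresponding factor, so read the factors off the fibres through the nonzero entry T[0,0,0] = -9.
The mode-1 fibre T[:,0,0] = [-9, 9, -3] gives a = (3, -3, 1) (primitive direction); the mode-2 fibre T[0,:,0] = [-9, 6, 3] gives b = (3, -2, -1); then c[k] = T[0,0,k] / (a[0]·b[0]) = [-9, 27, -18] / 9 = (-1, 3, -2).
Expanding (3, -3, 1) ⊗ (3, -2, -1) ⊗ (-1, 3, -2) reproduces all 27 entries of T, so T = (3, -3, 1) ⊗ (3, -2, -1) ⊗ (-1, 3, -2) and rank(T) ≤ 1.
Equivalently every frontal slice T[:,:,k] is c[k] times the rank-1 matrix (3, -3, 1) ⊗ (3, -2, -1). So T has rank 1 (it is nonzero).

Yes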